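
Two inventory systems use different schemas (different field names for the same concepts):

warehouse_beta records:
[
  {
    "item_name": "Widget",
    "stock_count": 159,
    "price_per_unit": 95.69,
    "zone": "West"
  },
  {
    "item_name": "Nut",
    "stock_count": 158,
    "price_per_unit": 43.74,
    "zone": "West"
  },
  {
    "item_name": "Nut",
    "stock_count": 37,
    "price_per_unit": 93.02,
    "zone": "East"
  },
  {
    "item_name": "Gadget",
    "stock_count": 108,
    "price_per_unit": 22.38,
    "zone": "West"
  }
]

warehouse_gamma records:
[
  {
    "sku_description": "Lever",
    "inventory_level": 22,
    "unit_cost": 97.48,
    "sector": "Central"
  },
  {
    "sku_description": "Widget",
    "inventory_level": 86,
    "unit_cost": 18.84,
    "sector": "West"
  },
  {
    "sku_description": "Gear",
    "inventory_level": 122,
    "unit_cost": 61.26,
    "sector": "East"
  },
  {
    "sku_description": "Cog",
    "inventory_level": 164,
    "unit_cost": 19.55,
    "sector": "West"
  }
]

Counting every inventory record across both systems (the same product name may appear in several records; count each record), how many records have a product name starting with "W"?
2

Schema mapping: "item_name" (warehouse_beta) = "sku_description" (warehouse_gamma) = product name

Records with product name starting with "W" in warehouse_beta: 1
Records with product name starting with "W" in warehouse_gamma: 1

Total: 1 + 1 = 2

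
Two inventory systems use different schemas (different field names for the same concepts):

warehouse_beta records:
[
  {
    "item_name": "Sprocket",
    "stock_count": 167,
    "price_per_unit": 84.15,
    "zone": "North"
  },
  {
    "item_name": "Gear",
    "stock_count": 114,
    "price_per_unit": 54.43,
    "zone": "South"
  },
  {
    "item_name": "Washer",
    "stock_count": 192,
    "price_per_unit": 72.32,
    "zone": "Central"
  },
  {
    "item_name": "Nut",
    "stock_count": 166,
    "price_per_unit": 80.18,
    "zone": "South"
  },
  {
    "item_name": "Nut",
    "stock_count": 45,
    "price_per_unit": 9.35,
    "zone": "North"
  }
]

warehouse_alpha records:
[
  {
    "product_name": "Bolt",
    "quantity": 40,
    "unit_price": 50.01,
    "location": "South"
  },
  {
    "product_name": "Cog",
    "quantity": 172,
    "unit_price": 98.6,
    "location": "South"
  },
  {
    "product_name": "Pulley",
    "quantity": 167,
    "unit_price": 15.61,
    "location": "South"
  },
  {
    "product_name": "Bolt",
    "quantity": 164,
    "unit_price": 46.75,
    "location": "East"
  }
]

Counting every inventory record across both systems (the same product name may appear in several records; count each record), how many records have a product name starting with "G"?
1

Schema mapping: "item_name" (warehouse_beta) = "product_name" (warehouse_alpha) = product name

Records with product name starting with "G" in warehouse_beta: 1
Records with product name starting with "G" in warehouse_alpha: 0

Total: 1 + 0 = 1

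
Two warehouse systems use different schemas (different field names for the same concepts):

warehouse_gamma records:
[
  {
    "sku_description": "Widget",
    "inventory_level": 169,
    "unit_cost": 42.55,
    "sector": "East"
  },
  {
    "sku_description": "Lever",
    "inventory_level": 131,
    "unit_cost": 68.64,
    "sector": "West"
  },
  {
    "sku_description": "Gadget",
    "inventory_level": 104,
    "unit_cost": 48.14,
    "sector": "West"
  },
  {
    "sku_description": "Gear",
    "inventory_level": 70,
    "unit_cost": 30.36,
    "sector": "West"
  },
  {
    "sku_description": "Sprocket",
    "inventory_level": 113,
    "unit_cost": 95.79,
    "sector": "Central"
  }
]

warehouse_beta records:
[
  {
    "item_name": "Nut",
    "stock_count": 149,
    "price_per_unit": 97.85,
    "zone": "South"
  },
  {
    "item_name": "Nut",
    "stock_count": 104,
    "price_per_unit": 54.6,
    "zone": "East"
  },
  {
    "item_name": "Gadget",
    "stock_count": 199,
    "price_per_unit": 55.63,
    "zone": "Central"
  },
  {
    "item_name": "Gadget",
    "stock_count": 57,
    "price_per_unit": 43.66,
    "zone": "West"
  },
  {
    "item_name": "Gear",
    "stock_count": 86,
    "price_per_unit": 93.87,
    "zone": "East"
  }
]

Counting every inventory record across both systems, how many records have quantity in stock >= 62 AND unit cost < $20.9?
0

Schema mappings:
- "inventory_level" (warehouse_gamma) = "stock_count" (warehouse_beta) = quantity
- "unit_cost" (warehouse_gamma) = "price_per_unit" (warehouse_beta) = unit cost

Records meeting both conditions in warehouse_gamma: 0
Records meeting both conditions in warehouse_beta: 0

Total: 0 + 0 = 0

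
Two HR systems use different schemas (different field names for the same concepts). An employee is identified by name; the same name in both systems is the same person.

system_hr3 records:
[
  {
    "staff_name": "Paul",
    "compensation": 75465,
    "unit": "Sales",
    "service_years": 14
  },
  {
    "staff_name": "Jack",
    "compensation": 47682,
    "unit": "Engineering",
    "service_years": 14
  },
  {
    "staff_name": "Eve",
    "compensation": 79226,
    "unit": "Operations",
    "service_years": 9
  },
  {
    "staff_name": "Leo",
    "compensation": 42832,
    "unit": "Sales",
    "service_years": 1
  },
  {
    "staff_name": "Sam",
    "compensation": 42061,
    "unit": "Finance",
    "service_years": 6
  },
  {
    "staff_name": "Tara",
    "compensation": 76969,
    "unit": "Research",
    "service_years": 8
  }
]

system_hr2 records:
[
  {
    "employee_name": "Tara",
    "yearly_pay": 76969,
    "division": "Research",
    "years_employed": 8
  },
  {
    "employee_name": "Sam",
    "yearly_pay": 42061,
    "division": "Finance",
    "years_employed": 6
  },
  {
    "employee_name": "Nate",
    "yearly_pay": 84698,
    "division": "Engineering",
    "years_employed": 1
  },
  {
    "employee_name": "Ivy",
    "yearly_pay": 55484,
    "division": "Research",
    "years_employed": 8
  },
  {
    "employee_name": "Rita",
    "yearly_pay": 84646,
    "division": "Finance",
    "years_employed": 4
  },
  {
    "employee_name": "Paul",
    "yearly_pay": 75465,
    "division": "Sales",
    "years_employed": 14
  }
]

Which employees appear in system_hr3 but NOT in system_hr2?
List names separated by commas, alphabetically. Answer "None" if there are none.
Eve, Jack, Leo

Schema mapping: "staff_name" (system_hr3) = "employee_name" (system_hr2) = employee name

Names in system_hr3: ['Eve', 'Jack', 'Leo', 'Paul', 'Sam', 'Tara']
Names in system_hr2: ['Ivy', 'Nate', 'Paul', 'Rita', 'Sam', 'Tara']

In system_hr3 but not system_hr2: ['Eve', 'Jack', 'Leo']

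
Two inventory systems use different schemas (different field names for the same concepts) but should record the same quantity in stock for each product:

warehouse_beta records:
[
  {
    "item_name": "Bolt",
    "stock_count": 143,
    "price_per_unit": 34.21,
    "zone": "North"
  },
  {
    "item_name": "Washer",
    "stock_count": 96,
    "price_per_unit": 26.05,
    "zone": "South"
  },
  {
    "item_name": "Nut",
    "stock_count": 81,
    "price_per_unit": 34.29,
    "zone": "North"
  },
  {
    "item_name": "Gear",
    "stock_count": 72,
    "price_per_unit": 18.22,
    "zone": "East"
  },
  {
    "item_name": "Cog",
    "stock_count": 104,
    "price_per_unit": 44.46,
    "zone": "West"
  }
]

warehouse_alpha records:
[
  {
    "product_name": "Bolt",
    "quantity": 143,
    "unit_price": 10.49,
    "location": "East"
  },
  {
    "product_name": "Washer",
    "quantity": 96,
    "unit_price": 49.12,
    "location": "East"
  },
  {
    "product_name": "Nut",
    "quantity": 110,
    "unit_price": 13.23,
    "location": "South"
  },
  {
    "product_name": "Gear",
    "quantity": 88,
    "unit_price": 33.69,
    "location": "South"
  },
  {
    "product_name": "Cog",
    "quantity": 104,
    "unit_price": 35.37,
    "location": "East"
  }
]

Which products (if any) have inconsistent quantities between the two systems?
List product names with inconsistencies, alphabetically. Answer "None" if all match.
Gear, Nut

Schema mappings:
- "item_name" (warehouse_beta) = "product_name" (warehouse_alpha) = product name
- "stock_count" (warehouse_beta) = "quantity" (warehouse_alpha) = quantity

Comparison:
  Bolt: 143 vs 143 - MATCH
  Washer: 96 vs 96 - MATCH
  Nut: 81 vs 110 - MISMATCH
  Gear: 72 vs 88 - MISMATCH
  Cog: 104 vs 104 - MATCH

Products with inconsistencies: Gear, Nut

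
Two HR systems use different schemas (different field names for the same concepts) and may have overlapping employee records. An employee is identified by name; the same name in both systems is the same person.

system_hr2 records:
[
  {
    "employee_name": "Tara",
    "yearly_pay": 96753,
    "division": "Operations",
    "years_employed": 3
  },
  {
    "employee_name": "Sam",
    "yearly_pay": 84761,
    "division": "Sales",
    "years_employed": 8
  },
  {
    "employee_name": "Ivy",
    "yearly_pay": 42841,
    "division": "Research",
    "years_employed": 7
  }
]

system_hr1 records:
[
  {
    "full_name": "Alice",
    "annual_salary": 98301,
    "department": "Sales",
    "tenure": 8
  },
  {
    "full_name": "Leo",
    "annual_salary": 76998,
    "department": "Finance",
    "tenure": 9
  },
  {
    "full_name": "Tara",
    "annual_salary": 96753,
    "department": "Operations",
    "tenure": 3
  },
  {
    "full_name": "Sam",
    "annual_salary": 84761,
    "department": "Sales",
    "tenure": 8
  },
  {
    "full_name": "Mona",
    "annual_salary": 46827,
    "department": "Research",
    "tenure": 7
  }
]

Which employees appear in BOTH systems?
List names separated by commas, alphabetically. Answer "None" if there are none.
Sam, Tara

Schema mapping: "employee_name" (system_hr2) = "full_name" (system_hr1) = employee name

Names in system_hr2: ['Ivy', 'Sam', 'Tara']
Names in system_hr1: ['Alice', 'Leo', 'Mona', 'Sam', 'Tara']

Intersection: ['Sam', 'Tara']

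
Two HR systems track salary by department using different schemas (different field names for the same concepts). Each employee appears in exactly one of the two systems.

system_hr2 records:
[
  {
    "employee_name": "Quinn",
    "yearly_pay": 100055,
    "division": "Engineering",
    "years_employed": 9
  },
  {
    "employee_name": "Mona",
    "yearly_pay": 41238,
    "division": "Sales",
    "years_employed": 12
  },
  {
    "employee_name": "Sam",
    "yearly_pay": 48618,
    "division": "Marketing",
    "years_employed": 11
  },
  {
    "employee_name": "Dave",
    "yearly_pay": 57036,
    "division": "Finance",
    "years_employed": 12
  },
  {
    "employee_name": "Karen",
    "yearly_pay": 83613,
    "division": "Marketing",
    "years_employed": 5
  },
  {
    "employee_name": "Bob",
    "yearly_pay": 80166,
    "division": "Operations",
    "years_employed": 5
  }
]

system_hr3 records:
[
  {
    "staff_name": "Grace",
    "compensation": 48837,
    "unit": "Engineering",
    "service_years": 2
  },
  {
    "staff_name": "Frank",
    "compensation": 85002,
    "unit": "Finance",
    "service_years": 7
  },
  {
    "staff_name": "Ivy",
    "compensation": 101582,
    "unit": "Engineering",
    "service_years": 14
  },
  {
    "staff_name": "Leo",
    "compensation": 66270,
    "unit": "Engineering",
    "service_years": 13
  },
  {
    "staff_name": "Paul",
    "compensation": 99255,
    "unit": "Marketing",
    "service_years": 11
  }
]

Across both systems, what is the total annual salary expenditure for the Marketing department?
231486

Schema mappings:
- "division" (system_hr2) = "unit" (system_hr3) = department
- "yearly_pay" (system_hr2) = "compensation" (system_hr3) = salary

Marketing salaries from system_hr2: 132231
Marketing salaries from system_hr3: 99255

Total: 132231 + 99255 = 231486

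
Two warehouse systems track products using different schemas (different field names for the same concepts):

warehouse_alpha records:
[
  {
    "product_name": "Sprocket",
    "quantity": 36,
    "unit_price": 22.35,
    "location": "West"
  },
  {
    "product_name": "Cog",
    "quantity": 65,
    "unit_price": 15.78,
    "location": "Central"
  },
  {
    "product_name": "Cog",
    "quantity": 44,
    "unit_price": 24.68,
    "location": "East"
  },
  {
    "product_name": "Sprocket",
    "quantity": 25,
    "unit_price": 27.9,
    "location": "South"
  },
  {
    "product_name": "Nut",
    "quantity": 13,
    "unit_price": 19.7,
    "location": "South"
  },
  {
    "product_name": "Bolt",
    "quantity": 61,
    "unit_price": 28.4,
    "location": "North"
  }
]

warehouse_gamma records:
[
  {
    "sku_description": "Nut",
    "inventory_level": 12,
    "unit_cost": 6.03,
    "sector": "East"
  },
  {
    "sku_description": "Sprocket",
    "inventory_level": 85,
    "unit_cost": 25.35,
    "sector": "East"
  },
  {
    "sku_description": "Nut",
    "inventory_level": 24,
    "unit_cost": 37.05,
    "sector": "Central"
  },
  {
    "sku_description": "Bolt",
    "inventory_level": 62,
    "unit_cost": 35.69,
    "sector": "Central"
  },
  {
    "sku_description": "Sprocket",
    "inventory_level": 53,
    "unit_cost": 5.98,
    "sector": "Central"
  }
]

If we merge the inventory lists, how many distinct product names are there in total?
4

Schema mapping: "product_name" (warehouse_alpha) = "sku_description" (warehouse_gamma) = product name

Products in warehouse_alpha: ['Bolt', 'Cog', 'Nut', 'Sprocket']
Products in warehouse_gamma: ['Bolt', 'Nut', 'Sprocket']

Union (unique products): ['Bolt', 'Cog', 'Nut', 'Sprocket']
Count: 4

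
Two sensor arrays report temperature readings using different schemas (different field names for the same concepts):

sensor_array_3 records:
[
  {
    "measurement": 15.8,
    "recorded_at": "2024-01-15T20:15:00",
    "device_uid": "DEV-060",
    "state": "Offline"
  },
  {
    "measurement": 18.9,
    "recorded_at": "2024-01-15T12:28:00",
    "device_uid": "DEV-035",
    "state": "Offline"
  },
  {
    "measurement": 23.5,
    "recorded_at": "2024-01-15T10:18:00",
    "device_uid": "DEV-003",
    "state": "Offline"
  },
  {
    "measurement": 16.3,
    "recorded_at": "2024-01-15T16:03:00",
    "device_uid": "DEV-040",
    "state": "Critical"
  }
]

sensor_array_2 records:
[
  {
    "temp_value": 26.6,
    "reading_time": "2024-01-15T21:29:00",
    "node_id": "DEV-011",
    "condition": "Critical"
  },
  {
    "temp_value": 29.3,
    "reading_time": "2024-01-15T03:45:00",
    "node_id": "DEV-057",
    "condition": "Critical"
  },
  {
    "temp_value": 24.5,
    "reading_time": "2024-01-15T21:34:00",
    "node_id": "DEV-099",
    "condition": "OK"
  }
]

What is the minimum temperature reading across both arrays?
15.8

Schema mapping: "measurement" (sensor_array_3) = "temp_value" (sensor_array_2) = temperature reading

Minimum in sensor_array_3: 15.8
Minimum in sensor_array_2: 24.5

Overall minimum: min(15.8, 24.5) = 15.8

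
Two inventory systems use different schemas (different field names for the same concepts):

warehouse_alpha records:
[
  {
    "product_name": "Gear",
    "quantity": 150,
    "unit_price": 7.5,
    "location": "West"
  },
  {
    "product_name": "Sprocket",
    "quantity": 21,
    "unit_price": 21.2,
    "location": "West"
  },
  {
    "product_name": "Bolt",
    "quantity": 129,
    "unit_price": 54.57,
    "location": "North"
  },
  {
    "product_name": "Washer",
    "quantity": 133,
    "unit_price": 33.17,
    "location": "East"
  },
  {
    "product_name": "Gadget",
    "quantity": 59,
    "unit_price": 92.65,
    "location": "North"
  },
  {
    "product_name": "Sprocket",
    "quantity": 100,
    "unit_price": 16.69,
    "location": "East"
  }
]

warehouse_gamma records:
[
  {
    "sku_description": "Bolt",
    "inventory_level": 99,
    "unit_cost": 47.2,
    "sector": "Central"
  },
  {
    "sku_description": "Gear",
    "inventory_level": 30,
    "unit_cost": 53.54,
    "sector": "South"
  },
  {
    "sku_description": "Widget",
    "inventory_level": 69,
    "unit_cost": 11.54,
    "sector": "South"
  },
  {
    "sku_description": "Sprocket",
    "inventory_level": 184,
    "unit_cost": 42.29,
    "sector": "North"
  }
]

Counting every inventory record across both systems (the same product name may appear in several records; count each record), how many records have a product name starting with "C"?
0

Schema mapping: "product_name" (warehouse_alpha) = "sku_description" (warehouse_gamma) = product name

Records with product name starting with "C" in warehouse_alpha: 0
Records with product name starting with "C" in warehouse_gamma: 0

Total: 0 + 0 = 0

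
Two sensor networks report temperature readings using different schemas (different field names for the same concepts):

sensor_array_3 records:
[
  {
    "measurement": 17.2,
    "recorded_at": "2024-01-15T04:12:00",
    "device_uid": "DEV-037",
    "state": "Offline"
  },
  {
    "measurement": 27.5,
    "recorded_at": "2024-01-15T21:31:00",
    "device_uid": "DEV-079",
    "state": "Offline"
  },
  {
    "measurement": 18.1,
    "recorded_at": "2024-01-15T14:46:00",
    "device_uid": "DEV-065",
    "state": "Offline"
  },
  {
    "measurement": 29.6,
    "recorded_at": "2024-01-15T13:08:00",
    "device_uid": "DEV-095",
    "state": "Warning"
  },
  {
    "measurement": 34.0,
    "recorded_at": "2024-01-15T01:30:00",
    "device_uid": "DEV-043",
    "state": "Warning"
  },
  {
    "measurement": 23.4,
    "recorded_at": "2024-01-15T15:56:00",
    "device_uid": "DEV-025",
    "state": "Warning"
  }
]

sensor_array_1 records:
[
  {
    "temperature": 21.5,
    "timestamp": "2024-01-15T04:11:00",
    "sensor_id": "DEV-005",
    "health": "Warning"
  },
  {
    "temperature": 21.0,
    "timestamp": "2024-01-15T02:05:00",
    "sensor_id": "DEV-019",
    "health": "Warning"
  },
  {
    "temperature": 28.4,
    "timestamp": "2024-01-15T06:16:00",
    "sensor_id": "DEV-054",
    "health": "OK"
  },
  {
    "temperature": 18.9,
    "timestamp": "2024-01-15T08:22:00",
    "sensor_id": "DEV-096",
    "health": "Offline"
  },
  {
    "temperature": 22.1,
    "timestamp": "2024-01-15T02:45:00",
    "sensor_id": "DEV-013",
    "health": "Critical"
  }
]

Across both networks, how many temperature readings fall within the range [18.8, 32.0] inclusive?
8

Schema mapping: "measurement" (sensor_array_3) = "temperature" (sensor_array_1) = temperature

Readings in [18.8, 32.0] from sensor_array_3: 3
Readings in [18.8, 32.0] from sensor_array_1: 5

Total count: 3 + 5 = 8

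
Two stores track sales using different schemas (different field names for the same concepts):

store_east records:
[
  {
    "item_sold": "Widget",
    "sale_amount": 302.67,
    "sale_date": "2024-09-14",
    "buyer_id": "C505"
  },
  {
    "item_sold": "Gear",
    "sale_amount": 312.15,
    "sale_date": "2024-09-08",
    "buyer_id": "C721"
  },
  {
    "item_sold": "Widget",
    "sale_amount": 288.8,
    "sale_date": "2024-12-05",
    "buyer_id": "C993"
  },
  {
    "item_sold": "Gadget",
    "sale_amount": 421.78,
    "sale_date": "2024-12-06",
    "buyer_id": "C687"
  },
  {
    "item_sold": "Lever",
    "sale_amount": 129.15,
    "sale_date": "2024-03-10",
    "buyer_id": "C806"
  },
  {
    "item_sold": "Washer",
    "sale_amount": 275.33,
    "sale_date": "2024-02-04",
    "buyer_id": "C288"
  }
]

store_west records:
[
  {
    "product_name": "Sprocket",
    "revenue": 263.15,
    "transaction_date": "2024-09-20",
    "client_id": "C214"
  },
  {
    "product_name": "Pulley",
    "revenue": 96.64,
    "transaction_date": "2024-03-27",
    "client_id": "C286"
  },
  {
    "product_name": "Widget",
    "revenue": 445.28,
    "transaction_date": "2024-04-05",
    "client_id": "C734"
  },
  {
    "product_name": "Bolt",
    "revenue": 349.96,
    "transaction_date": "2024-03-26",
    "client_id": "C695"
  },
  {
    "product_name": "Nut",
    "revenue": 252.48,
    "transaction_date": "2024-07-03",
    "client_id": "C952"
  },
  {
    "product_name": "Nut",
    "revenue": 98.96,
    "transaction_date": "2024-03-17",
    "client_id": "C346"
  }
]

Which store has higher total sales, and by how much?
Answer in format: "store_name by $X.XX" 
store_east by $223.41

Schema mapping: "sale_amount" (store_east) = "revenue" (store_west) = sale amount

Total for store_east: 1729.88
Total for store_west: 1506.47

Difference: |1729.88 - 1506.47| = 223.41
store_east has higher sales by $223.41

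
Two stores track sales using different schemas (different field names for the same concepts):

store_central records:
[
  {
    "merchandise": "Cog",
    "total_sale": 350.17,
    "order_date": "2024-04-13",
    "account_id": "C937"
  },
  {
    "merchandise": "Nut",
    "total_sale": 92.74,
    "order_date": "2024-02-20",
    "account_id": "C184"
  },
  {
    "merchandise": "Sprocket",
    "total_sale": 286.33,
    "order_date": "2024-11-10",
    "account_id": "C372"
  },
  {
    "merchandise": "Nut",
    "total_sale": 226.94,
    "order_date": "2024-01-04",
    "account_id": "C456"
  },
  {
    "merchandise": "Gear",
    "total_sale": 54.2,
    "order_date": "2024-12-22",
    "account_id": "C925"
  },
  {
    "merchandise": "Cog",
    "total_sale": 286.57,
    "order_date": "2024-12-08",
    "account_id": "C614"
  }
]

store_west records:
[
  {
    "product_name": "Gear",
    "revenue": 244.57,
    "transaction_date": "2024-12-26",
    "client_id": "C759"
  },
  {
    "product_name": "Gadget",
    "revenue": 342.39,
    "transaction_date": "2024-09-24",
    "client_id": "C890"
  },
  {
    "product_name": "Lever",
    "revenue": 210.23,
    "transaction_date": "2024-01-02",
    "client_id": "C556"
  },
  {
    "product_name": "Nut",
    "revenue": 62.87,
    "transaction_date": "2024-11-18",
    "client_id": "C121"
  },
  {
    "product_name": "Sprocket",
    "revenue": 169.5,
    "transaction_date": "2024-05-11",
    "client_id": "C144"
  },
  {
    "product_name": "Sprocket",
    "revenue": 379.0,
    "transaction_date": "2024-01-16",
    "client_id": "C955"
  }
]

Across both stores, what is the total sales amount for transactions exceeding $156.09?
2495.7

Schema mapping: "total_sale" (store_central) = "revenue" (store_west) = sale amount

Sum of sales > $156.09 in store_central: 1150.01
Sum of sales > $156.09 in store_west: 1345.69

Total: 1150.01 + 1345.69 = 2495.7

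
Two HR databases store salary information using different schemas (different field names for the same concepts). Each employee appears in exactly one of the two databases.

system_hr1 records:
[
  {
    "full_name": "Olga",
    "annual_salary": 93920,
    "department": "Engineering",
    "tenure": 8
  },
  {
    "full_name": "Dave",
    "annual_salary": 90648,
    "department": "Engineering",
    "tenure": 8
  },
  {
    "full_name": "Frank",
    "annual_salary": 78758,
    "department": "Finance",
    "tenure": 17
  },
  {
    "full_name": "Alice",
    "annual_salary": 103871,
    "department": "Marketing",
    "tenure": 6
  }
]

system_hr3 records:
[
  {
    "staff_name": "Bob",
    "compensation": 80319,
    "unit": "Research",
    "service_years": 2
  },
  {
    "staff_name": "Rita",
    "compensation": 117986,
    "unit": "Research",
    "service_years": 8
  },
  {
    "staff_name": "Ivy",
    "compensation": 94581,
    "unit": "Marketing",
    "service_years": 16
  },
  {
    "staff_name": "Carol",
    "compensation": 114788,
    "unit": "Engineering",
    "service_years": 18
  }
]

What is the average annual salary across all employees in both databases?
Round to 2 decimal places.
96858.88

Schema mapping: "annual_salary" (system_hr1) = "compensation" (system_hr3) = annual salary

All salaries: [93920, 90648, 78758, 103871, 80319, 117986, 94581, 114788]
Sum: 774871
Count: 8
Average: 774871 / 8 = 96858.88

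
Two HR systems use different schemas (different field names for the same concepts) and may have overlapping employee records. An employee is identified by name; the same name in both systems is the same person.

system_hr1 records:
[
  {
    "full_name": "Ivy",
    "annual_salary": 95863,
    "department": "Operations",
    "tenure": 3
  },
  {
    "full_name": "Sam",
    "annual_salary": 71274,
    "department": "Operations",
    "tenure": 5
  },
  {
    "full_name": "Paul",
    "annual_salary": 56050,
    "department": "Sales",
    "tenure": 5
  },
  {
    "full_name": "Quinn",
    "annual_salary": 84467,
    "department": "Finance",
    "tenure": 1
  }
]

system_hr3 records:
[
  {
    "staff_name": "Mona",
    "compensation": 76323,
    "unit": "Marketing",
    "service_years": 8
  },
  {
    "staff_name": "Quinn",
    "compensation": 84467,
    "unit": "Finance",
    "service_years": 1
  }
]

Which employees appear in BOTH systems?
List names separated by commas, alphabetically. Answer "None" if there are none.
Quinn

Schema mapping: "full_name" (system_hr1) = "staff_name" (system_hr3) = employee name

Names in system_hr1: ['Ivy', 'Paul', 'Quinn', 'Sam']
Names in system_hr3: ['Mona', 'Quinn']

Intersection: ['Quinn']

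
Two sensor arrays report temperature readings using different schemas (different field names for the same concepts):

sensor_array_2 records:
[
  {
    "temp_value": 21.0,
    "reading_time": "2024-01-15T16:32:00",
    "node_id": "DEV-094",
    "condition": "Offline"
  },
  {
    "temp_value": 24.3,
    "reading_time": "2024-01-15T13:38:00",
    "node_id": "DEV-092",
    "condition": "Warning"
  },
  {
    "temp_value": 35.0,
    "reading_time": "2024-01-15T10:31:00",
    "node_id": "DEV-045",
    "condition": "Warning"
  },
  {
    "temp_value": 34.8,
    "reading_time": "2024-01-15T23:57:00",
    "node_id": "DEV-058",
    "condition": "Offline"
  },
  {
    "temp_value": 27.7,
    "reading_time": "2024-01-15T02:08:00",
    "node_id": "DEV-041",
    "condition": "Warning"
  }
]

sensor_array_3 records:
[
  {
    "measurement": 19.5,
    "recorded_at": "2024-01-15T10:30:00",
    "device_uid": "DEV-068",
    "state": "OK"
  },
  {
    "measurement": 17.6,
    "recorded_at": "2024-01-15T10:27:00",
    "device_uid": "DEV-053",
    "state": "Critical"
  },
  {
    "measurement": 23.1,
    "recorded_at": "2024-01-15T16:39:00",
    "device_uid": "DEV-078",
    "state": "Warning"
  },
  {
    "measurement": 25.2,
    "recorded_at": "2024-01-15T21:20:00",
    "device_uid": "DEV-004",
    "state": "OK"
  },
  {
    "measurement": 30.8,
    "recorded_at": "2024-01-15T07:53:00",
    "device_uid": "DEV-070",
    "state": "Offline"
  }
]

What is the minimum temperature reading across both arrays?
17.6

Schema mapping: "temp_value" (sensor_array_2) = "measurement" (sensor_array_3) = temperature reading

Minimum in sensor_array_2: 21.0
Minimum in sensor_array_3: 17.6

Overall minimum: min(21.0, 17.6) = 17.6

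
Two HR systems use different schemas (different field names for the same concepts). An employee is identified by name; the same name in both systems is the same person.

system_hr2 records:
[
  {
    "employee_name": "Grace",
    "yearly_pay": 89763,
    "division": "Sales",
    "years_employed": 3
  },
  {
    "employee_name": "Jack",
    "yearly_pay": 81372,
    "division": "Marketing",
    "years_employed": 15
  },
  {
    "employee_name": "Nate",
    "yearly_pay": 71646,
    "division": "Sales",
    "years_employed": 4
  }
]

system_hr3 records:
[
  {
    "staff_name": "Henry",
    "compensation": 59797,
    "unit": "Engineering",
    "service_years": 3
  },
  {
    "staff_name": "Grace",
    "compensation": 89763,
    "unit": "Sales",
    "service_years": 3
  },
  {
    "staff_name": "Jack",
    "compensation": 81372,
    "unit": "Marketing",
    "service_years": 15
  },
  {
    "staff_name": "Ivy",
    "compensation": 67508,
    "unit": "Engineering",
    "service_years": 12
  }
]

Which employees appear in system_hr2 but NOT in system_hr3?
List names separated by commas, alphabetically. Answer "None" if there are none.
Nate

Schema mapping: "employee_name" (system_hr2) = "staff_name" (system_hr3) = employee name

Names in system_hr2: ['Grace', 'Jack', 'Nate']
Names in system_hr3: ['Grace', 'Henry', 'Ivy', 'Jack']

In system_hr2 but not system_hr3: ['Nate']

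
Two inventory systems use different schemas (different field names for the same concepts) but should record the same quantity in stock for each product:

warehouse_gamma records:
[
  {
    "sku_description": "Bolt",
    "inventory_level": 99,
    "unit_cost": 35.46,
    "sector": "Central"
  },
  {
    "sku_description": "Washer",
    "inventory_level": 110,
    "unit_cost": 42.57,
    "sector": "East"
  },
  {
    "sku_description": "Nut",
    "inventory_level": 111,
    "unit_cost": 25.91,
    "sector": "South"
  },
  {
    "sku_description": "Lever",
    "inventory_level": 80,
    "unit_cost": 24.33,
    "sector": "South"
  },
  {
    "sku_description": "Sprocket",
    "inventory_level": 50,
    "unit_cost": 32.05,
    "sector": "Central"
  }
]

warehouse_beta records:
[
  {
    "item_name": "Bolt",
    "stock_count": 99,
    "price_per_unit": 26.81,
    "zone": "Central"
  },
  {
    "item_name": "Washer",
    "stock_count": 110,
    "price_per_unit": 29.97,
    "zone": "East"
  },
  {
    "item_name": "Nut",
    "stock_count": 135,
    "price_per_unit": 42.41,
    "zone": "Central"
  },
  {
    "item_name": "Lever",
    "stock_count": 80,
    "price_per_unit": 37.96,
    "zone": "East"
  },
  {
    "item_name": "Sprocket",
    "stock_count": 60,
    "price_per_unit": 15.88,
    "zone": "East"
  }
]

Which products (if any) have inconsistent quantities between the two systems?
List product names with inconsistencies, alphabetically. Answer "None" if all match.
Nut, Sprocket

Schema mappings:
- "sku_description" (warehouse_gamma) = "item_name" (warehouse_beta) = product name
- "inventory_level" (warehouse_gamma) = "stock_count" (warehouse_beta) = quantity

Comparison:
  Bolt: 99 vs 99 - MATCH
  Washer: 110 vs 110 - MATCH
  Nut: 111 vs 135 - MISMATCH
  Lever: 80 vs 80 - MATCH
  Sprocket: 50 vs 60 - MISMATCH

Products with inconsistencies: Nut, Sprocket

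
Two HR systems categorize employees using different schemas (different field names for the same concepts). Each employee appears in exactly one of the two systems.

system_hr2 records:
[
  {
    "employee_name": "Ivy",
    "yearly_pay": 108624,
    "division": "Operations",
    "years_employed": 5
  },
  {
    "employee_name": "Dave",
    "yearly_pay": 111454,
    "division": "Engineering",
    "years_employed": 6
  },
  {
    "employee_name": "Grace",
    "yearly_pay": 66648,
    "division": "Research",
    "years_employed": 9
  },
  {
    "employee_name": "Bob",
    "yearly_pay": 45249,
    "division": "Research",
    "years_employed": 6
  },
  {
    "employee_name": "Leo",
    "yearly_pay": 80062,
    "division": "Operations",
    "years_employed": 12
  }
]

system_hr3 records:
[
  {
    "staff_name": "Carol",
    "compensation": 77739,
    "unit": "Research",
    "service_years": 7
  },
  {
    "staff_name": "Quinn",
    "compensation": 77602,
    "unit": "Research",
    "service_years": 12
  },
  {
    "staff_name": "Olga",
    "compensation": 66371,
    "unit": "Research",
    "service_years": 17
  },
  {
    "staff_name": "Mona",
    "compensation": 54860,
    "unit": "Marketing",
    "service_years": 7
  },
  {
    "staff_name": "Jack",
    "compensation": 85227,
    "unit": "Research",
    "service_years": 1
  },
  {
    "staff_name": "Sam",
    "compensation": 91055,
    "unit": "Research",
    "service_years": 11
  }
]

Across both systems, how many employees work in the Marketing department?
1

Schema mapping: "division" (system_hr2) = "unit" (system_hr3) = department

Marketing employees in system_hr2: 0
Marketing employees in system_hr3: 1

Total in Marketing: 0 + 1 = 1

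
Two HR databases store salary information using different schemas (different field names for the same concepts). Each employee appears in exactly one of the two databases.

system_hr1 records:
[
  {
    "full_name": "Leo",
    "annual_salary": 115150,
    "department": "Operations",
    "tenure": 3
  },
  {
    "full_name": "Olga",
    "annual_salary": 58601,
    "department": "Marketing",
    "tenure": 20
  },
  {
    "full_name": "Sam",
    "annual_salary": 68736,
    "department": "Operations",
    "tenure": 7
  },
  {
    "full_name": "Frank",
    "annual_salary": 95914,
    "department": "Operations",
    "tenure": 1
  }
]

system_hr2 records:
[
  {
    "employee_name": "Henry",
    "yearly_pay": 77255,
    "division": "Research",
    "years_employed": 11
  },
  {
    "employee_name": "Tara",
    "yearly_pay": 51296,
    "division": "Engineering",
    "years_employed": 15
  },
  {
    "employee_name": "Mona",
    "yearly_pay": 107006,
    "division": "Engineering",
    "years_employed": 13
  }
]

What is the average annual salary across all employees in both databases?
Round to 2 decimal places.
81994.00

Schema mapping: "annual_salary" (system_hr1) = "yearly_pay" (system_hr2) = annual salary

All salaries: [115150, 58601, 68736, 95914, 77255, 51296, 107006]
Sum: 573958
Count: 7
Average: 573958 / 7 = 81994.00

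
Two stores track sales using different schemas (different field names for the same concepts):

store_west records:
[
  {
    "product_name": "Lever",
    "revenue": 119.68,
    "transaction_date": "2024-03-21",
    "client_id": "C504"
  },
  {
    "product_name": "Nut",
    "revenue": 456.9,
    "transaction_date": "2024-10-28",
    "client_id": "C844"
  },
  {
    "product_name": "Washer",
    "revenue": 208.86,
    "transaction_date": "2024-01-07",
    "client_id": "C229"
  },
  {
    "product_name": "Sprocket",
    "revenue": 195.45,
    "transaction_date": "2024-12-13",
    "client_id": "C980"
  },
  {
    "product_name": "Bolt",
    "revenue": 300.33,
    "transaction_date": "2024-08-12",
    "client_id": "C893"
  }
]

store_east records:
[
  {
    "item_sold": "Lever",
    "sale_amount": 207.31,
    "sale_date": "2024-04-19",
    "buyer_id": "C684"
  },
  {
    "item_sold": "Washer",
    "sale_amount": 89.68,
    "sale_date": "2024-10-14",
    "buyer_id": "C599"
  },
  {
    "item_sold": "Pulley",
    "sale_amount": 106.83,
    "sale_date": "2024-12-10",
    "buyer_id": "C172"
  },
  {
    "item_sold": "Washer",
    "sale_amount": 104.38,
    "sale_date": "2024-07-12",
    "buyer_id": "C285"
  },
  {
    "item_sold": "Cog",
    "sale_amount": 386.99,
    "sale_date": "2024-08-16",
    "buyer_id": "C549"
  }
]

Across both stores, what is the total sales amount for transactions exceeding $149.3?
1755.84

Schema mapping: "revenue" (store_west) = "sale_amount" (store_east) = sale amount

Sum of sales > $149.3 in store_west: 1161.54
Sum of sales > $149.3 in store_east: 594.3

Total: 1161.54 + 594.3 = 1755.84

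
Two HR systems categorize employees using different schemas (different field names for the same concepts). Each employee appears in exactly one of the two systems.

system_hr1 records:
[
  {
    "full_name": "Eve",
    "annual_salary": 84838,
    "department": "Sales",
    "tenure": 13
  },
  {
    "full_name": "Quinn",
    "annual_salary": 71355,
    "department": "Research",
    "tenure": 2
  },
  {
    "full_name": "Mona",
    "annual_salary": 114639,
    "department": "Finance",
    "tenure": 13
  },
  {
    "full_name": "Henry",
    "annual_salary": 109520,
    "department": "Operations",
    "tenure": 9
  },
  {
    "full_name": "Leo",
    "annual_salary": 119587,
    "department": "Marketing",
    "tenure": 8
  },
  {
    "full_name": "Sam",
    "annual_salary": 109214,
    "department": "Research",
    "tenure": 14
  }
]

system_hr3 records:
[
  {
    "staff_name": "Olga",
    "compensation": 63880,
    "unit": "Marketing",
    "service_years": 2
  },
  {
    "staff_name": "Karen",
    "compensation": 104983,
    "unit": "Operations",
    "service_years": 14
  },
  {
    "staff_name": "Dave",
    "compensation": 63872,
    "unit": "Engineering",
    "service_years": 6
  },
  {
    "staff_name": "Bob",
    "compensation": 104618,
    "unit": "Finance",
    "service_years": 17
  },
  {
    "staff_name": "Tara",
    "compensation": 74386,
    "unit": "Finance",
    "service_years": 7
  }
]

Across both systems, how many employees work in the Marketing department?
2

Schema mapping: "department" (system_hr1) = "unit" (system_hr3) = department

Marketing employees in system_hr1: 1
Marketing employees in system_hr3: 1

Total in Marketing: 1 + 1 = 2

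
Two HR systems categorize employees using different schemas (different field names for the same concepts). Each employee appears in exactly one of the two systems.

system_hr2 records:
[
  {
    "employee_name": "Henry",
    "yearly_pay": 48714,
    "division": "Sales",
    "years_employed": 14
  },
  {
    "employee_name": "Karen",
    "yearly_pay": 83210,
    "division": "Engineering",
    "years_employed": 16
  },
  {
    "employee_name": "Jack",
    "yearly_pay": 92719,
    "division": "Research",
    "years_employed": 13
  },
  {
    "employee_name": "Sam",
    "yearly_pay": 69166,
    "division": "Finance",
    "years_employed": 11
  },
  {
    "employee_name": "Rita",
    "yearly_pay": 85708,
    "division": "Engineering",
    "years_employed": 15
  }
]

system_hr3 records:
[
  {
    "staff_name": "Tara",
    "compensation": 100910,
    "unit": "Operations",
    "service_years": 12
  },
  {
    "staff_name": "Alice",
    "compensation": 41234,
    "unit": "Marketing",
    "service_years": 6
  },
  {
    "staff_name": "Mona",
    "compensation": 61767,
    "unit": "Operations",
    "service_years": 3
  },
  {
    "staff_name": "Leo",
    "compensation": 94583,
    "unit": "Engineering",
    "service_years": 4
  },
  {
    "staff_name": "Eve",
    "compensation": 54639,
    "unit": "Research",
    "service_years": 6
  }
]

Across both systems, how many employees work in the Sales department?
1

Schema mapping: "division" (system_hr2) = "unit" (system_hr3) = department

Sales employees in system_hr2: 1
Sales employees in system_hr3: 0

Total in Sales: 1 + 0 = 1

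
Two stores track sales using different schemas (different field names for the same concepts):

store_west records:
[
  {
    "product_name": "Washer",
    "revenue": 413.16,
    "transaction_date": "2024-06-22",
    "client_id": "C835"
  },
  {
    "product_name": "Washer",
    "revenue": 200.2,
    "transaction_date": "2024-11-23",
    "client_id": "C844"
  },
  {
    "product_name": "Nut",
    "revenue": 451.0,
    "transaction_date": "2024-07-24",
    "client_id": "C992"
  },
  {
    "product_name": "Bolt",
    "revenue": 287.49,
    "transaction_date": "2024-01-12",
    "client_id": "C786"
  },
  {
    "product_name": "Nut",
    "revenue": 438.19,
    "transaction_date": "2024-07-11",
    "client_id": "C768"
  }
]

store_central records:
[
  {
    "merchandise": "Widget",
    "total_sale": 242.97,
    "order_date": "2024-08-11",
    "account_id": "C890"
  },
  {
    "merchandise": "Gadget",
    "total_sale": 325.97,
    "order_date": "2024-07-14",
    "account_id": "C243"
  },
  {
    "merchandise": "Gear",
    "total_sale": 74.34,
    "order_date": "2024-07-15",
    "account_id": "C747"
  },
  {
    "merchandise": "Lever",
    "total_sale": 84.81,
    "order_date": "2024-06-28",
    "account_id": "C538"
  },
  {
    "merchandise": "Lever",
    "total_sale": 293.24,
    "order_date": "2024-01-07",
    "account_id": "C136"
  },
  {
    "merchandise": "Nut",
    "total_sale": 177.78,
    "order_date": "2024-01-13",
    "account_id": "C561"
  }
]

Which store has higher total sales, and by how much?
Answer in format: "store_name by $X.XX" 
store_west by $590.93

Schema mapping: "revenue" (store_west) = "total_sale" (store_central) = sale amount

Total for store_west: 1790.04
Total for store_central: 1199.11

Difference: |1790.04 - 1199.11| = 590.93
store_west has higher sales by $590.93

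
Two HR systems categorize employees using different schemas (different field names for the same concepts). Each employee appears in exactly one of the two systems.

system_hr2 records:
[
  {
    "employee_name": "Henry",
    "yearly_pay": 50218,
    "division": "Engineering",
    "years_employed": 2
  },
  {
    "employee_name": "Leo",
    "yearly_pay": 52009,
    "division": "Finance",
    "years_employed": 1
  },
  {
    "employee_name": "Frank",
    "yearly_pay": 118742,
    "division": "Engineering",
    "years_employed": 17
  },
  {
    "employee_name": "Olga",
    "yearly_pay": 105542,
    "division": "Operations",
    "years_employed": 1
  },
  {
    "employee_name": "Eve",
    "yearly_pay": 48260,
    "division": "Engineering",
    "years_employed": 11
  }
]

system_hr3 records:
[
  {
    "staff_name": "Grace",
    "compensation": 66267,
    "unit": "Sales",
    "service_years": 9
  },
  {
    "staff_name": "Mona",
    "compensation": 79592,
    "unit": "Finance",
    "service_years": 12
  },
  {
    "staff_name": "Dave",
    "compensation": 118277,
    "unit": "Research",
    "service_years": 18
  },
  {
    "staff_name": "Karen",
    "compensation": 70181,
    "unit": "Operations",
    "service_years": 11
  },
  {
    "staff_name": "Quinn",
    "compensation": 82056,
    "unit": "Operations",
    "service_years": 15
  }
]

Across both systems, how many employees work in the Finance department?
2

Schema mapping: "division" (system_hr2) = "unit" (system_hr3) = department

Finance employees in system_hr2: 1
Finance employees in system_hr3: 1

Total in Finance: 1 + 1 = 2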